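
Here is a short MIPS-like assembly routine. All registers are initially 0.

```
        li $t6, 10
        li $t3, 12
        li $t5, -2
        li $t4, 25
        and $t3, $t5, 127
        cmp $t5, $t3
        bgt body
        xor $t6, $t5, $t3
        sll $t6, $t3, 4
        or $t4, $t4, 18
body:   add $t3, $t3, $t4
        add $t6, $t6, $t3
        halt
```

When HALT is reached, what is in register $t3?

153

after li $t6, 10: $t6=10
after li $t3, 12: $t3=12
after li $t5, -2: $t5=-2
after li $t4, 25: $t4=25
after and $t3, $t5, 127: $t3=(-2)&127=126
cmp $t5, $t3  (cmp -2,126)
bgt body: not taken
after xor $t6, $t5, $t3: $t6=(-2)^126=-128
after sll $t6, $t3, 4: $t6=126<<4=2016
after or $t4, $t4, 18: $t4=25|18=27
after add $t3, $t3, $t4: $t3=126+27=153
after add $t6, $t6, $t3: $t6=2016+153=2169
halt.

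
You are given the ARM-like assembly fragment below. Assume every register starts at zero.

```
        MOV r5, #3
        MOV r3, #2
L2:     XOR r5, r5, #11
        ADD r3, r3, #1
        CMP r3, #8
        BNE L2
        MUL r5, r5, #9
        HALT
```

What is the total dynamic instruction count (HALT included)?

r5=3
r3=2
r5=3^11=8
r3=2+1=3
CMP r3, #8  (cmp 3,8)
BNE L2: taken
r5=8^11=3
r3=3+1=4
CMP r3, #8  (cmp 4,8)
BNE L2: taken
r5=3^11=8
r3=4+1=5
CMP r3, #8  (cmp 5,8)
BNE L2: taken
r5=8^11=3
r3=5+1=6
CMP r3, #8  (cmp 6,8)
BNE L2: taken
r5=3^11=8
r3=6+1=7
CMP r3, #8  (cmp 7,8)
BNE L2: taken
r5=8^11=3
r3=7+1=8
CMP r3, #8  (cmp 8,8)
BNE L2: not taken
r5=3*9=27
halt.
Total executed instructions: 28.

28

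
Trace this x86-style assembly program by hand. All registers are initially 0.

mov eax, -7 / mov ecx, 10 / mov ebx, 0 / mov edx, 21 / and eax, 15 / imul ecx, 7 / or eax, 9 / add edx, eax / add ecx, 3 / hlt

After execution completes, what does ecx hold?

eax=-7
ecx=10
ebx=0
edx=21
eax=(-7)&15=9
ecx=10*7=70
eax=9|9=9
edx=21+9=30
ecx=70+3=73
halt.

73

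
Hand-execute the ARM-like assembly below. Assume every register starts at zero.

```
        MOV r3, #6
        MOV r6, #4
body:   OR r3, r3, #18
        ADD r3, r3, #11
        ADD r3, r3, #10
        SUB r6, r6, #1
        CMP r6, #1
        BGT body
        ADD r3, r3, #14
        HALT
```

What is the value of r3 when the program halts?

after MOV r3, #6: r3=6
after MOV r6, #4: r6=4
after OR r3, r3, #18: r3=6|18=22
after ADD r3, r3, #11: r3=22+11=33
after ADD r3, r3, #10: r3=33+10=43
after SUB r6, r6, #1: r6=4-1=3
CMP r6, #1  (cmp 3,1)
BGT body: taken
after OR r3, r3, #18: r3=43|18=59
after ADD r3, r3, #11: r3=59+11=70
after ADD r3, r3, #10: r3=70+10=80
after SUB r6, r6, #1: r6=3-1=2
CMP r6, #1  (cmp 2,1)
BGT body: taken
after OR r3, r3, #18: r3=80|18=82
after ADD r3, r3, #11: r3=82+11=93
after ADD r3, r3, #10: r3=93+10=103
after SUB r6, r6, #1: r6=2-1=1
CMP r6, #1  (cmp 1,1)
BGT body: not taken
after ADD r3, r3, #14: r3=103+14=117
halt.

117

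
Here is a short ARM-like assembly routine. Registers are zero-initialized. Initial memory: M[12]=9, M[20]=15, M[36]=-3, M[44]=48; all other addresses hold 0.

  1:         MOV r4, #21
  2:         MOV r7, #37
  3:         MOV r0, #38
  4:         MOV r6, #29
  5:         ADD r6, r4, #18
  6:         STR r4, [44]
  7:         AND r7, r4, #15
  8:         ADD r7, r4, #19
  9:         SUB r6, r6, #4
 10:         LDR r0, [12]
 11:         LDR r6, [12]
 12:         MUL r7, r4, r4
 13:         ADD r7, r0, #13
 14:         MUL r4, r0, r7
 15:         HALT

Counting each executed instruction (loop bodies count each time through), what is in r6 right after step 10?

MOV r4, #21 → r4=21
MOV r7, #37 → r7=37
MOV r0, #38 → r0=38
MOV r6, #29 → r6=29
ADD r6, r4, #18 → r6=21+18=39
STR r4, [44] → M[44]=21
AND r7, r4, #15 → r7=21&15=5
ADD r7, r4, #19 → r7=21+19=40
SUB r6, r6, #4 → r6=39-4=35
LDR r0, [12] → r0=M[12]=9
After step 10: r6 = 35.

35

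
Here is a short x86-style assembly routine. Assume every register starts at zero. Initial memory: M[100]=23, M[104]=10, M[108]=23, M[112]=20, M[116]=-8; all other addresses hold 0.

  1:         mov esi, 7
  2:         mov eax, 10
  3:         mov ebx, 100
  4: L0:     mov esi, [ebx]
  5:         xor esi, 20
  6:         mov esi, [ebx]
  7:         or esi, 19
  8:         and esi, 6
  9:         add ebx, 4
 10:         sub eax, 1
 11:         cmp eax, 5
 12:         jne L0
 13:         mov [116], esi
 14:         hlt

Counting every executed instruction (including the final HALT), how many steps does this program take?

mov esi, 7 → esi=7
mov eax, 10 → eax=10
mov ebx, 100 → ebx=100
mov esi, [ebx] → esi=M[100]=23
xor esi, 20 → esi=23^20=3
mov esi, [ebx] → esi=M[100]=23
or esi, 19 → esi=23|19=23
and esi, 6 → esi=23&6=6
add ebx, 4 → ebx=100+4=104
sub eax, 1 → eax=10-1=9
cmp eax, 5  (cmp 9,5)
jne L0: taken
mov esi, [ebx] → esi=M[104]=10
xor esi, 20 → esi=10^20=30
mov esi, [ebx] → esi=M[104]=10
or esi, 19 → esi=10|19=27
and esi, 6 → esi=27&6=2
add ebx, 4 → ebx=104+4=108
sub eax, 1 → eax=9-1=8
cmp eax, 5  (cmp 8,5)
jne L0: taken
mov esi, [ebx] → esi=M[108]=23
xor esi, 20 → esi=23^20=3
mov esi, [ebx] → esi=M[108]=23
or esi, 19 → esi=23|19=23
and esi, 6 → esi=23&6=6
add ebx, 4 → ebx=108+4=112
sub eax, 1 → eax=8-1=7
cmp eax, 5  (cmp 7,5)
jne L0: taken
mov esi, [ebx] → esi=M[112]=20
xor esi, 20 → esi=20^20=0
mov esi, [ebx] → esi=M[112]=20
or esi, 19 → esi=20|19=23
and esi, 6 → esi=23&6=6
add ebx, 4 → ebx=112+4=116
sub eax, 1 → eax=7-1=6
cmp eax, 5  (cmp 6,5)
jne L0: taken
mov esi, [ebx] → esi=M[116]=-8
xor esi, 20 → esi=(-8)^20=-20
mov esi, [ebx] → esi=M[116]=-8
or esi, 19 → esi=(-8)|19=-5
and esi, 6 → esi=(-5)&6=2
add ebx, 4 → ebx=116+4=120
sub eax, 1 → eax=6-1=5
cmp eax, 5  (cmp 5,5)
jne L0: not taken
mov [116], esi → M[116]=2
halt.
Total executed instructions: 50.

50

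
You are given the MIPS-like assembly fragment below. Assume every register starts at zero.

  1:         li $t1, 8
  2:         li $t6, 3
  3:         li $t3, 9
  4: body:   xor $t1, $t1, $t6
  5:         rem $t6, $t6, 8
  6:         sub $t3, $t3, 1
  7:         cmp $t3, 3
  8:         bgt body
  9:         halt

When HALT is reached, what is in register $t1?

8

$t1=8
$t6=3
$t3=9
$t1=8^3=11
$t6=3%8=3
$t3=9-1=8
cmp $t3, 3  (cmp 8,3)
bgt body: taken
$t1=11^3=8
$t6=3%8=3
$t3=8-1=7
cmp $t3, 3  (cmp 7,3)
bgt body: taken
$t1=8^3=11
$t6=3%8=3
$t3=7-1=6
cmp $t3, 3  (cmp 6,3)
bgt body: taken
$t1=11^3=8
$t6=3%8=3
$t3=6-1=5
cmp $t3, 3  (cmp 5,3)
bgt body: taken
$t1=8^3=11
$t6=3%8=3
$t3=5-1=4
cmp $t3, 3  (cmp 4,3)
bgt body: taken
$t1=11^3=8
$t6=3%8=3
$t3=4-1=3
cmp $t3, 3  (cmp 3,3)
bgt body: not taken
halt.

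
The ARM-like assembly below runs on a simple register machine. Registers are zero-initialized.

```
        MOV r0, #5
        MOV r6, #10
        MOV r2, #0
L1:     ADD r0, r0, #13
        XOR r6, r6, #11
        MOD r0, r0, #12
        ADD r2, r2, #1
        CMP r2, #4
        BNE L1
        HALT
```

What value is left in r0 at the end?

after MOV r0, #5: r0=5
after MOV r6, #10: r6=10
after MOV r2, #0: r2=0
after ADD r0, r0, #13: r0=5+13=18
after XOR r6, r6, #11: r6=10^11=1
after MOD r0, r0, #12: r0=18%12=6
after ADD r2, r2, #1: r2=0+1=1
CMP r2, #4  (cmp 1,4)
BNE L1: taken
after ADD r0, r0, #13: r0=6+13=19
after XOR r6, r6, #11: r6=1^11=10
after MOD r0, r0, #12: r0=19%12=7
after ADD r2, r2, #1: r2=1+1=2
CMP r2, #4  (cmp 2,4)
BNE L1: taken
after ADD r0, r0, #13: r0=7+13=20
after XOR r6, r6, #11: r6=10^11=1
after MOD r0, r0, #12: r0=20%12=8
after ADD r2, r2, #1: r2=2+1=3
CMP r2, #4  (cmp 3,4)
BNE L1: taken
after ADD r0, r0, #13: r0=8+13=21
after XOR r6, r6, #11: r6=1^11=10
after MOD r0, r0, #12: r0=21%12=9
after ADD r2, r2, #1: r2=3+1=4
CMP r2, #4  (cmp 4,4)
BNE L1: not taken
halt.

9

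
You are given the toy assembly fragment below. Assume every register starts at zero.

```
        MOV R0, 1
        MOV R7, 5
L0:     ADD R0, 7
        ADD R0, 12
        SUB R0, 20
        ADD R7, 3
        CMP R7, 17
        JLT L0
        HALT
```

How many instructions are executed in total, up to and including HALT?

27

MOV R0, 1 → R0=1
MOV R7, 5 → R7=5
ADD R0, 7 → R0=1+7=8
ADD R0, 12 → R0=8+12=20
SUB R0, 20 → R0=20-20=0
ADD R7, 3 → R7=5+3=8
CMP R7, 17  (cmp 8,17)
JLT L0: taken
ADD R0, 7 → R0=0+7=7
ADD R0, 12 → R0=7+12=19
SUB R0, 20 → R0=19-20=-1
ADD R7, 3 → R7=8+3=11
CMP R7, 17  (cmp 11,17)
JLT L0: taken
ADD R0, 7 → R0=(-1)+7=6
ADD R0, 12 → R0=6+12=18
SUB R0, 20 → R0=18-20=-2
ADD R7, 3 → R7=11+3=14
CMP R7, 17  (cmp 14,17)
JLT L0: taken
ADD R0, 7 → R0=(-2)+7=5
ADD R0, 12 → R0=5+12=17
SUB R0, 20 → R0=17-20=-3
ADD R7, 3 → R7=14+3=17
CMP R7, 17  (cmp 17,17)
JLT L0: not taken
halt.
Total executed instructions: 27.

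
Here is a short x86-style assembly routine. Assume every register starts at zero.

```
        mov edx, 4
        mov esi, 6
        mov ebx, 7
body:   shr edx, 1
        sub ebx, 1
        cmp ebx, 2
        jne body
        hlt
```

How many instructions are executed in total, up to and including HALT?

24

mov edx, 4 → edx=4
mov esi, 6 → esi=6
mov ebx, 7 → ebx=7
shr edx, 1 → edx=4>>1=2
sub ebx, 1 → ebx=7-1=6
cmp ebx, 2  (cmp 6,2)
jne body: taken
shr edx, 1 → edx=2>>1=1
sub ebx, 1 → ebx=6-1=5
cmp ebx, 2  (cmp 5,2)
jne body: taken
shr edx, 1 → edx=1>>1=0
sub ebx, 1 → ebx=5-1=4
cmp ebx, 2  (cmp 4,2)
jne body: taken
shr edx, 1 → edx=0>>1=0
sub ebx, 1 → ebx=4-1=3
cmp ebx, 2  (cmp 3,2)
jne body: taken
shr edx, 1 → edx=0>>1=0
sub ebx, 1 → ebx=3-1=2
cmp ebx, 2  (cmp 2,2)
jne body: not taken
halt.
Total executed instructions: 24.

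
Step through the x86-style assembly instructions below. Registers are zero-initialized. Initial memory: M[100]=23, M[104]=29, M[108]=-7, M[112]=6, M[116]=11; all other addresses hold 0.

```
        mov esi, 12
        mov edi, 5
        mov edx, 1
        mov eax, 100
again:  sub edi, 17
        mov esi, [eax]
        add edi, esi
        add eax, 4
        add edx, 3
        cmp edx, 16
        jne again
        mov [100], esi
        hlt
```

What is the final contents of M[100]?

11

mov esi, 12 → esi=12
mov edi, 5 → edi=5
mov edx, 1 → edx=1
mov eax, 100 → eax=100
sub edi, 17 → edi=5-17=-12
mov esi, [eax] → esi=M[100]=23
add edi, esi → edi=(-12)+23=11
add eax, 4 → eax=100+4=104
add edx, 3 → edx=1+3=4
cmp edx, 16  (cmp 4,16)
jne again: taken
sub edi, 17 → edi=11-17=-6
mov esi, [eax] → esi=M[104]=29
add edi, esi → edi=(-6)+29=23
add eax, 4 → eax=104+4=108
add edx, 3 → edx=4+3=7
cmp edx, 16  (cmp 7,16)
jne again: taken
sub edi, 17 → edi=23-17=6
mov esi, [eax] → esi=M[108]=-7
add edi, esi → edi=6+(-7)=-1
add eax, 4 → eax=108+4=112
add edx, 3 → edx=7+3=10
cmp edx, 16  (cmp 10,16)
jne again: taken
sub edi, 17 → edi=(-1)-17=-18
mov esi, [eax] → esi=M[112]=6
add edi, esi → edi=(-18)+6=-12
add eax, 4 → eax=112+4=116
add edx, 3 → edx=10+3=13
cmp edx, 16  (cmp 13,16)
jne again: taken
sub edi, 17 → edi=(-12)-17=-29
mov esi, [eax] → esi=M[116]=11
add edi, esi → edi=(-29)+11=-18
add eax, 4 → eax=116+4=120
add edx, 3 → edx=13+3=16
cmp edx, 16  (cmp 16,16)
jne again: not taken
mov [100], esi → M[100]=11
halt.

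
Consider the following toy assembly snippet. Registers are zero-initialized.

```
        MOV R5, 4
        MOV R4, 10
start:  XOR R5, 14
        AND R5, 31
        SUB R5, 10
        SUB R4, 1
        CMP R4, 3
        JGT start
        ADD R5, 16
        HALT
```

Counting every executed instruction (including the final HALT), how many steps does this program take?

after MOV R5, 4: R5=4
after MOV R4, 10: R4=10
after XOR R5, 14: R5=4^14=10
after AND R5, 31: R5=10&31=10
after SUB R5, 10: R5=10-10=0
after SUB R4, 1: R4=10-1=9
CMP R4, 3  (cmp 9,3)
JGT start: taken
after XOR R5, 14: R5=0^14=14
after AND R5, 31: R5=14&31=14
after SUB R5, 10: R5=14-10=4
after SUB R4, 1: R4=9-1=8
CMP R4, 3  (cmp 8,3)
JGT start: taken
after XOR R5, 14: R5=4^14=10
after AND R5, 31: R5=10&31=10
after SUB R5, 10: R5=10-10=0
after SUB R4, 1: R4=8-1=7
CMP R4, 3  (cmp 7,3)
JGT start: taken
after XOR R5, 14: R5=0^14=14
after AND R5, 31: R5=14&31=14
after SUB R5, 10: R5=14-10=4
after SUB R4, 1: R4=7-1=6
CMP R4, 3  (cmp 6,3)
JGT start: taken
after XOR R5, 14: R5=4^14=10
after AND R5, 31: R5=10&31=10
after SUB R5, 10: R5=10-10=0
after SUB R4, 1: R4=6-1=5
CMP R4, 3  (cmp 5,3)
JGT start: taken
after XOR R5, 14: R5=0^14=14
after AND R5, 31: R5=14&31=14
after SUB R5, 10: R5=14-10=4
after SUB R4, 1: R4=5-1=4
CMP R4, 3  (cmp 4,3)
JGT start: taken
after XOR R5, 14: R5=4^14=10
after AND R5, 31: R5=10&31=10
after SUB R5, 10: R5=10-10=0
after SUB R4, 1: R4=4-1=3
CMP R4, 3  (cmp 3,3)
JGT start: not taken
after ADD R5, 16: R5=0+16=16
halt.
Total executed instructions: 46.

46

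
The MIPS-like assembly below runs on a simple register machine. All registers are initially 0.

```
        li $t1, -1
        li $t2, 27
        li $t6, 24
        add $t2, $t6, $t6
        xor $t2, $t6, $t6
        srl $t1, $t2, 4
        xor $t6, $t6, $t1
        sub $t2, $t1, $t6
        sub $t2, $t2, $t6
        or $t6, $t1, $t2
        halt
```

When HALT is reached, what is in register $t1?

after li $t1, -1: $t1=-1
after li $t2, 27: $t2=27
after li $t6, 24: $t6=24
after add $t2, $t6, $t6: $t2=24+24=48
after xor $t2, $t6, $t6: $t2=24^24=0
after srl $t1, $t2, 4: $t1=0>>4=0
after xor $t6, $t6, $t1: $t6=24^0=24
after sub $t2, $t1, $t6: $t2=0-24=-24
after sub $t2, $t2, $t6: $t2=(-24)-24=-48
after or $t6, $t1, $t2: $t6=0|(-48)=-48
halt.

0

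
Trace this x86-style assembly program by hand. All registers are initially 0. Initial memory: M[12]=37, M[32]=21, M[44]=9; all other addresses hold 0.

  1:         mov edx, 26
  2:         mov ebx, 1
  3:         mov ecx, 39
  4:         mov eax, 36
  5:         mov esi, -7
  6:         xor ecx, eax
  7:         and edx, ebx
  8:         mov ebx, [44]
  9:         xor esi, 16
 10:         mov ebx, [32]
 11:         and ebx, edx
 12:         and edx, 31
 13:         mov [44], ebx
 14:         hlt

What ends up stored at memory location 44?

0

mov edx, 26 → edx=26
mov ebx, 1 → ebx=1
mov ecx, 39 → ecx=39
mov eax, 36 → eax=36
mov esi, -7 → esi=-7
xor ecx, eax → ecx=39^36=3
and edx, ebx → edx=26&1=0
mov ebx, [44] → ebx=M[44]=9
xor esi, 16 → esi=(-7)^16=-23
mov ebx, [32] → ebx=M[32]=21
and ebx, edx → ebx=21&0=0
and edx, 31 → edx=0&31=0
mov [44], ebx → M[44]=0
halt.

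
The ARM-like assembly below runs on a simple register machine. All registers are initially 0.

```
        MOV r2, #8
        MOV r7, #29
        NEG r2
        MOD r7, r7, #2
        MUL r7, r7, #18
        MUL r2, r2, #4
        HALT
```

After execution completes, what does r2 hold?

after MOV r2, #8: r2=8
after MOV r7, #29: r7=29
after NEG r2: r2=-(8)=-8
after MOD r7, r7, #2: r7=29%2=1
after MUL r7, r7, #18: r7=1*18=18
after MUL r2, r2, #4: r2=(-8)*4=-32
halt.

-32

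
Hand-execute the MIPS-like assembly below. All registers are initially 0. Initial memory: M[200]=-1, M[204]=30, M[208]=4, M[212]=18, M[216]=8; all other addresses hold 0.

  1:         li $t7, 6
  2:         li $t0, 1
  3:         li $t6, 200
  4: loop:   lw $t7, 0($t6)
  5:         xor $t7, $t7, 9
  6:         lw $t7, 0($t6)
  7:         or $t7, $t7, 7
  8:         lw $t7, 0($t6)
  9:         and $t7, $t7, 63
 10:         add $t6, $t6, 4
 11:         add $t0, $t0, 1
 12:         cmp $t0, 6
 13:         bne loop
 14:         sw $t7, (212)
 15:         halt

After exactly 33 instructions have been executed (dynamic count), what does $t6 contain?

after li $t7, 6: $t7=6
after li $t0, 1: $t0=1
after li $t6, 200: $t6=200
after lw $t7, 0($t6): $t7=M[200]=-1
after xor $t7, $t7, 9: $t7=(-1)^9=-10
after lw $t7, 0($t6): $t7=M[200]=-1
after or $t7, $t7, 7: $t7=(-1)|7=-1
after lw $t7, 0($t6): $t7=M[200]=-1
after and $t7, $t7, 63: $t7=(-1)&63=63
after add $t6, $t6, 4: $t6=200+4=204
after add $t0, $t0, 1: $t0=1+1=2
cmp $t0, 6  (cmp 2,6)
bne loop: taken
after lw $t7, 0($t6): $t7=M[204]=30
after xor $t7, $t7, 9: $t7=30^9=23
after lw $t7, 0($t6): $t7=M[204]=30
after or $t7, $t7, 7: $t7=30|7=31
after lw $t7, 0($t6): $t7=M[204]=30
after and $t7, $t7, 63: $t7=30&63=30
after add $t6, $t6, 4: $t6=204+4=208
after add $t0, $t0, 1: $t0=2+1=3
cmp $t0, 6  (cmp 3,6)
bne loop: taken
after lw $t7, 0($t6): $t7=M[208]=4
after xor $t7, $t7, 9: $t7=4^9=13
after lw $t7, 0($t6): $t7=M[208]=4
after or $t7, $t7, 7: $t7=4|7=7
after lw $t7, 0($t6): $t7=M[208]=4
after and $t7, $t7, 63: $t7=4&63=4
after add $t6, $t6, 4: $t6=208+4=212
after add $t0, $t0, 1: $t0=3+1=4
cmp $t0, 6  (cmp 4,6)
bne loop: taken
After step 33: $t6 = 212.

212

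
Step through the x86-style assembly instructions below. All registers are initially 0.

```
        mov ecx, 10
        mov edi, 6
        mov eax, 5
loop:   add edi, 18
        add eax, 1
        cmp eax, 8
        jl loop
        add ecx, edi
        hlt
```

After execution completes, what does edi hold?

60

ecx=10
edi=6
eax=5
edi=6+18=24
eax=5+1=6
cmp eax, 8  (cmp 6,8)
jl loop: taken
edi=24+18=42
eax=6+1=7
cmp eax, 8  (cmp 7,8)
jl loop: taken
edi=42+18=60
eax=7+1=8
cmp eax, 8  (cmp 8,8)
jl loop: not taken
ecx=10+60=70
halt.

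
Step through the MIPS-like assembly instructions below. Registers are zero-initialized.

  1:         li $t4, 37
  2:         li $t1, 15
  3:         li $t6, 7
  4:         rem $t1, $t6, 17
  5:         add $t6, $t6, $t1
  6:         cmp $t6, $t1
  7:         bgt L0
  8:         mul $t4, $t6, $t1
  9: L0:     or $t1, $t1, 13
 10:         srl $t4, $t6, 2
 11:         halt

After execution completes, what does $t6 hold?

li $t4, 37 → $t4=37
li $t1, 15 → $t1=15
li $t6, 7 → $t6=7
rem $t1, $t6, 17 → $t1=7%17=7
add $t6, $t6, $t1 → $t6=7+7=14
cmp $t6, $t1  (cmp 14,7)
bgt L0: taken
or $t1, $t1, 13 → $t1=7|13=15
srl $t4, $t6, 2 → $t4=14>>2=3
halt.

14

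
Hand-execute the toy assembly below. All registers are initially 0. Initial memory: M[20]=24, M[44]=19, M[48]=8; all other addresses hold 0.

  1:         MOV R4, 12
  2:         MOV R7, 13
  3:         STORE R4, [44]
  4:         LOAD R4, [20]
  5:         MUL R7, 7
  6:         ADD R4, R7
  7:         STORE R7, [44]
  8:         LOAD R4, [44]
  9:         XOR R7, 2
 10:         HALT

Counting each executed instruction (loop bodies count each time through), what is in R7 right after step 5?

MOV R4, 12 → R4=12
MOV R7, 13 → R7=13
STORE R4, [44] → M[44]=12
LOAD R4, [20] → R4=M[20]=24
MUL R7, 7 → R7=13*7=91
After step 5: R7 = 91.

91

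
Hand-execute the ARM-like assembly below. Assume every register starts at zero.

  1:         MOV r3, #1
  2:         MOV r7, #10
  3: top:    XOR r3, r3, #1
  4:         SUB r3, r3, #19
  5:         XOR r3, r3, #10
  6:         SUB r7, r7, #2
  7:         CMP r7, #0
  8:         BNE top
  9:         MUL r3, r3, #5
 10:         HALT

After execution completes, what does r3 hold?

-525

after MOV r3, #1: r3=1
after MOV r7, #10: r7=10
after XOR r3, r3, #1: r3=1^1=0
after SUB r3, r3, #19: r3=0-19=-19
after XOR r3, r3, #10: r3=(-19)^10=-25
after SUB r7, r7, #2: r7=10-2=8
CMP r7, #0  (cmp 8,0)
BNE top: taken
after XOR r3, r3, #1: r3=(-25)^1=-26
after SUB r3, r3, #19: r3=(-26)-19=-45
after XOR r3, r3, #10: r3=(-45)^10=-39
after SUB r7, r7, #2: r7=8-2=6
CMP r7, #0  (cmp 6,0)
BNE top: taken
after XOR r3, r3, #1: r3=(-39)^1=-40
after SUB r3, r3, #19: r3=(-40)-19=-59
after XOR r3, r3, #10: r3=(-59)^10=-49
after SUB r7, r7, #2: r7=6-2=4
CMP r7, #0  (cmp 4,0)
BNE top: taken
after XOR r3, r3, #1: r3=(-49)^1=-50
after SUB r3, r3, #19: r3=(-50)-19=-69
after XOR r3, r3, #10: r3=(-69)^10=-79
after SUB r7, r7, #2: r7=4-2=2
CMP r7, #0  (cmp 2,0)
BNE top: taken
after XOR r3, r3, #1: r3=(-79)^1=-80
after SUB r3, r3, #19: r3=(-80)-19=-99
after XOR r3, r3, #10: r3=(-99)^10=-105
after SUB r7, r7, #2: r7=2-2=0
CMP r7, #0  (cmp 0,0)
BNE top: not taken
after MUL r3, r3, #5: r3=(-105)*5=-525
halt.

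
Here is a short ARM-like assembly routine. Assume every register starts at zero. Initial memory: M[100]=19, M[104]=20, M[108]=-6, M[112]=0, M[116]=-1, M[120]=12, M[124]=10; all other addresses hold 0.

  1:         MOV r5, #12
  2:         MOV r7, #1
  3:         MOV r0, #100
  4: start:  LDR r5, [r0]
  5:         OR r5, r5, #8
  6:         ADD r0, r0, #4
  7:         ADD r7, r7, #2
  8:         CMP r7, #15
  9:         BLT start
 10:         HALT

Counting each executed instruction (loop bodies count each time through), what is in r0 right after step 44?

128

MOV r5, #12 → r5=12
MOV r7, #1 → r7=1
MOV r0, #100 → r0=100
LDR r5, [r0] → r5=M[100]=19
OR r5, r5, #8 → r5=19|8=27
ADD r0, r0, #4 → r0=100+4=104
ADD r7, r7, #2 → r7=1+2=3
CMP r7, #15  (cmp 3,15)
BLT start: taken
LDR r5, [r0] → r5=M[104]=20
OR r5, r5, #8 → r5=20|8=28
ADD r0, r0, #4 → r0=104+4=108
ADD r7, r7, #2 → r7=3+2=5
CMP r7, #15  (cmp 5,15)
BLT start: taken
LDR r5, [r0] → r5=M[108]=-6
OR r5, r5, #8 → r5=(-6)|8=-6
ADD r0, r0, #4 → r0=108+4=112
ADD r7, r7, #2 → r7=5+2=7
CMP r7, #15  (cmp 7,15)
BLT start: taken
LDR r5, [r0] → r5=M[112]=0
OR r5, r5, #8 → r5=0|8=8
ADD r0, r0, #4 → r0=112+4=116
ADD r7, r7, #2 → r7=7+2=9
CMP r7, #15  (cmp 9,15)
BLT start: taken
LDR r5, [r0] → r5=M[116]=-1
OR r5, r5, #8 → r5=(-1)|8=-1
ADD r0, r0, #4 → r0=116+4=120
ADD r7, r7, #2 → r7=9+2=11
CMP r7, #15  (cmp 11,15)
BLT start: taken
LDR r5, [r0] → r5=M[120]=12
OR r5, r5, #8 → r5=12|8=12
ADD r0, r0, #4 → r0=120+4=124
ADD r7, r7, #2 → r7=11+2=13
CMP r7, #15  (cmp 13,15)
BLT start: taken
LDR r5, [r0] → r5=M[124]=10
OR r5, r5, #8 → r5=10|8=10
ADD r0, r0, #4 → r0=124+4=128
ADD r7, r7, #2 → r7=13+2=15
CMP r7, #15  (cmp 15,15)
After step 44: r0 = 128.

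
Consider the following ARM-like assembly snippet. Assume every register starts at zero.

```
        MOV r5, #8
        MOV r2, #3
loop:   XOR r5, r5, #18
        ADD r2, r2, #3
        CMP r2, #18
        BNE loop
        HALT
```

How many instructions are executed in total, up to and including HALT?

MOV r5, #8 → r5=8
MOV r2, #3 → r2=3
XOR r5, r5, #18 → r5=8^18=26
ADD r2, r2, #3 → r2=3+3=6
CMP r2, #18  (cmp 6,18)
BNE loop: taken
XOR r5, r5, #18 → r5=26^18=8
ADD r2, r2, #3 → r2=6+3=9
CMP r2, #18  (cmp 9,18)
BNE loop: taken
XOR r5, r5, #18 → r5=8^18=26
ADD r2, r2, #3 → r2=9+3=12
CMP r2, #18  (cmp 12,18)
BNE loop: taken
XOR r5, r5, #18 → r5=26^18=8
ADD r2, r2, #3 → r2=12+3=15
CMP r2, #18  (cmp 15,18)
BNE loop: taken
XOR r5, r5, #18 → r5=8^18=26
ADD r2, r2, #3 → r2=15+3=18
CMP r2, #18  (cmp 18,18)
BNE loop: not taken
halt.
Total executed instructions: 23.

23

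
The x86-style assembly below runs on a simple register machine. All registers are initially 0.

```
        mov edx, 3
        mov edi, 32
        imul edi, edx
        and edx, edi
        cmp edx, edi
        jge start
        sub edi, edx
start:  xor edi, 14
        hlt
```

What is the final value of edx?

0

mov edx, 3 → edx=3
mov edi, 32 → edi=32
imul edi, edx → edi=32*3=96
and edx, edi → edx=3&96=0
cmp edx, edi  (cmp 0,96)
jge start: not taken
sub edi, edx → edi=96-0=96
xor edi, 14 → edi=96^14=110
halt.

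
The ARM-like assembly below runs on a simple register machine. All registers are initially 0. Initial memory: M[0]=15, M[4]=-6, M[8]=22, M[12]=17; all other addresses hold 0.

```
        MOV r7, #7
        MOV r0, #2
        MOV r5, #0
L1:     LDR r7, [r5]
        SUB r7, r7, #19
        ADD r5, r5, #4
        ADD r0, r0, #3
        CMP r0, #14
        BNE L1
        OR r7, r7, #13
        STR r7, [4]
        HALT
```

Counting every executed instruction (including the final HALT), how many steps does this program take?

r7=7
r0=2
r5=0
r7=M[0]=15
r7=15-19=-4
r5=0+4=4
r0=2+3=5
CMP r0, #14  (cmp 5,14)
BNE L1: taken
r7=M[4]=-6
r7=(-6)-19=-25
r5=4+4=8
r0=5+3=8
CMP r0, #14  (cmp 8,14)
BNE L1: taken
r7=M[8]=22
r7=22-19=3
r5=8+4=12
r0=8+3=11
CMP r0, #14  (cmp 11,14)
BNE L1: taken
r7=M[12]=17
r7=17-19=-2
r5=12+4=16
r0=11+3=14
CMP r0, #14  (cmp 14,14)
BNE L1: not taken
r7=(-2)|13=-1
STR r7, [4] → M[4]=-1
halt.
Total executed instructions: 30.

30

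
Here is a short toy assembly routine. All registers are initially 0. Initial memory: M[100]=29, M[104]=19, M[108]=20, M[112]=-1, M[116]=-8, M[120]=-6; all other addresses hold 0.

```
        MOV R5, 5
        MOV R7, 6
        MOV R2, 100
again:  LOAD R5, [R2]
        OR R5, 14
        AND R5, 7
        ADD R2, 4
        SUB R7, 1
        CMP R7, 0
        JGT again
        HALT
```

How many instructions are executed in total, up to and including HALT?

MOV R5, 5 → R5=5
MOV R7, 6 → R7=6
MOV R2, 100 → R2=100
LOAD R5, [R2] → R5=M[100]=29
OR R5, 14 → R5=29|14=31
AND R5, 7 → R5=31&7=7
ADD R2, 4 → R2=100+4=104
SUB R7, 1 → R7=6-1=5
CMP R7, 0  (cmp 5,0)
JGT again: taken
LOAD R5, [R2] → R5=M[104]=19
OR R5, 14 → R5=19|14=31
AND R5, 7 → R5=31&7=7
ADD R2, 4 → R2=104+4=108
SUB R7, 1 → R7=5-1=4
CMP R7, 0  (cmp 4,0)
JGT again: taken
LOAD R5, [R2] → R5=M[108]=20
OR R5, 14 → R5=20|14=30
AND R5, 7 → R5=30&7=6
ADD R2, 4 → R2=108+4=112
SUB R7, 1 → R7=4-1=3
CMP R7, 0  (cmp 3,0)
JGT again: taken
LOAD R5, [R2] → R5=M[112]=-1
OR R5, 14 → R5=(-1)|14=-1
AND R5, 7 → R5=(-1)&7=7
ADD R2, 4 → R2=112+4=116
SUB R7, 1 → R7=3-1=2
CMP R7, 0  (cmp 2,0)
JGT again: taken
LOAD R5, [R2] → R5=M[116]=-8
OR R5, 14 → R5=(-8)|14=-2
AND R5, 7 → R5=(-2)&7=6
ADD R2, 4 → R2=116+4=120
SUB R7, 1 → R7=2-1=1
CMP R7, 0  (cmp 1,0)
JGT again: taken
LOAD R5, [R2] → R5=M[120]=-6
OR R5, 14 → R5=(-6)|14=-2
AND R5, 7 → R5=(-2)&7=6
ADD R2, 4 → R2=120+4=124
SUB R7, 1 → R7=1-1=0
CMP R7, 0  (cmp 0,0)
JGT again: not taken
halt.
Total executed instructions: 46.

46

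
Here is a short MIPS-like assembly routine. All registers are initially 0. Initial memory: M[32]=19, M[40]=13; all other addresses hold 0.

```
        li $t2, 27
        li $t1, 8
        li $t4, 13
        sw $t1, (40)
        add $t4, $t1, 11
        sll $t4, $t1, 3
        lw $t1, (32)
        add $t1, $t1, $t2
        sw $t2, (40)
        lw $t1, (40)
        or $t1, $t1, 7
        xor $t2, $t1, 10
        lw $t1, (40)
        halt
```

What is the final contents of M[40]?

27

after li $t2, 27: $t2=27
after li $t1, 8: $t1=8
after li $t4, 13: $t4=13
sw $t1, (40) → M[40]=8
after add $t4, $t1, 11: $t4=8+11=19
after sll $t4, $t1, 3: $t4=8<<3=64
after lw $t1, (32): $t1=M[32]=19
after add $t1, $t1, $t2: $t1=19+27=46
sw $t2, (40) → M[40]=27
after lw $t1, (40): $t1=M[40]=27
after or $t1, $t1, 7: $t1=27|7=31
after xor $t2, $t1, 10: $t2=31^10=21
after lw $t1, (40): $t1=M[40]=27
halt.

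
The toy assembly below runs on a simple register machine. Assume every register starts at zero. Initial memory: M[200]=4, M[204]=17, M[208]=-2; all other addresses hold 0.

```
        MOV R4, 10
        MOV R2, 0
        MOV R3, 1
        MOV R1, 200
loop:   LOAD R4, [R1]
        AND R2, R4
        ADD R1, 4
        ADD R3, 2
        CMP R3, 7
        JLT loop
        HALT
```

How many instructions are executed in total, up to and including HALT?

23

R4=10
R2=0
R3=1
R1=200
R4=M[200]=4
R2=0&4=0
R1=200+4=204
R3=1+2=3
CMP R3, 7  (cmp 3,7)
JLT loop: taken
R4=M[204]=17
R2=0&17=0
R1=204+4=208
R3=3+2=5
CMP R3, 7  (cmp 5,7)
JLT loop: taken
R4=M[208]=-2
R2=0&(-2)=0
R1=208+4=212
R3=5+2=7
CMP R3, 7  (cmp 7,7)
JLT loop: not taken
halt.
Total executed instructions: 23.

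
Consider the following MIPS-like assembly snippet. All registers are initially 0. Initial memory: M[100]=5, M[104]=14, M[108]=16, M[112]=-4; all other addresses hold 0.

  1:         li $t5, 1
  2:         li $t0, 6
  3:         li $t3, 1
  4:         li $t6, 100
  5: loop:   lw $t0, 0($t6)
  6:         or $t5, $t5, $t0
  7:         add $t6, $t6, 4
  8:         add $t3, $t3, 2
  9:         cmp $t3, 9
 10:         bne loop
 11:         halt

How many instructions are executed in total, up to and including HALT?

29

li $t5, 1 → $t5=1
li $t0, 6 → $t0=6
li $t3, 1 → $t3=1
li $t6, 100 → $t6=100
lw $t0, 0($t6) → $t0=M[100]=5
or $t5, $t5, $t0 → $t5=1|5=5
add $t6, $t6, 4 → $t6=100+4=104
add $t3, $t3, 2 → $t3=1+2=3
cmp $t3, 9  (cmp 3,9)
bne loop: taken
lw $t0, 0($t6) → $t0=M[104]=14
or $t5, $t5, $t0 → $t5=5|14=15
add $t6, $t6, 4 → $t6=104+4=108
add $t3, $t3, 2 → $t3=3+2=5
cmp $t3, 9  (cmp 5,9)
bne loop: taken
lw $t0, 0($t6) → $t0=M[108]=16
or $t5, $t5, $t0 → $t5=15|16=31
add $t6, $t6, 4 → $t6=108+4=112
add $t3, $t3, 2 → $t3=5+2=7
cmp $t3, 9  (cmp 7,9)
bne loop: taken
lw $t0, 0($t6) → $t0=M[112]=-4
or $t5, $t5, $t0 → $t5=31|(-4)=-1
add $t6, $t6, 4 → $t6=112+4=116
add $t3, $t3, 2 → $t3=7+2=9
cmp $t3, 9  (cmp 9,9)
bne loop: not taken
halt.
Total executed instructions: 29.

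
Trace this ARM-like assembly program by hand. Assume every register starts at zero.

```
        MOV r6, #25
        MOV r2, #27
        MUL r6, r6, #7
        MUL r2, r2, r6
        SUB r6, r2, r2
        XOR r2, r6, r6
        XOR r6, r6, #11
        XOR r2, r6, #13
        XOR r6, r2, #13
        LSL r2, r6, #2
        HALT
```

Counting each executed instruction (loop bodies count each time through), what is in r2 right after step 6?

0

r6=25
r2=27
r6=25*7=175
r2=27*175=4725
r6=4725-4725=0
r2=0^0=0
After step 6: r2 = 0.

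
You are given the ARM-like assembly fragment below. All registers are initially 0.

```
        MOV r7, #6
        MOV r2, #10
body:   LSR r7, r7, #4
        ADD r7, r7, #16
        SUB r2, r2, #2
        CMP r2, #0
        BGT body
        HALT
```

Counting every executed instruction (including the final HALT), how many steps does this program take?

r7=6
r2=10
r7=6>>4=0
r7=0+16=16
r2=10-2=8
CMP r2, #0  (cmp 8,0)
BGT body: taken
r7=16>>4=1
r7=1+16=17
r2=8-2=6
CMP r2, #0  (cmp 6,0)
BGT body: taken
r7=17>>4=1
r7=1+16=17
r2=6-2=4
CMP r2, #0  (cmp 4,0)
BGT body: taken
r7=17>>4=1
r7=1+16=17
r2=4-2=2
CMP r2, #0  (cmp 2,0)
BGT body: taken
r7=17>>4=1
r7=1+16=17
r2=2-2=0
CMP r2, #0  (cmp 0,0)
BGT body: not taken
halt.
Total executed instructions: 28.

28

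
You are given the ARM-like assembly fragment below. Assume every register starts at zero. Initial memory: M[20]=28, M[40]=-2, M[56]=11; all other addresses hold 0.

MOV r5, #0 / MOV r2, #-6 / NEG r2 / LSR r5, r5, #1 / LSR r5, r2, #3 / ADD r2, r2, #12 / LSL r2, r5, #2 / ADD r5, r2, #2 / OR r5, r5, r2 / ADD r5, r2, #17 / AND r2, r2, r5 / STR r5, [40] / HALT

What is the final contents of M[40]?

17

r5=0
r2=-6
r2=-(-6)=6
r5=0>>1=0
r5=6>>3=0
r2=6+12=18
r2=0<<2=0
r5=0+2=2
r5=2|0=2
r5=0+17=17
r2=0&17=0
STR r5, [40] → M[40]=17
halt.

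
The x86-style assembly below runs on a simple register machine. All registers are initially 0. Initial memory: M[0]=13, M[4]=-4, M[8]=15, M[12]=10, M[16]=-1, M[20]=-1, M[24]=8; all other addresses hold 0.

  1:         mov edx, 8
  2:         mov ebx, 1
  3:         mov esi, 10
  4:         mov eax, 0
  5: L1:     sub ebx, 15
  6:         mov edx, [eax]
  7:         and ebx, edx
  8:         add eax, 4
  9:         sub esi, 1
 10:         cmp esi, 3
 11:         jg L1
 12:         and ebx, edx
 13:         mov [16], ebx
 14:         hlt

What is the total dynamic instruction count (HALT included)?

mov edx, 8 → edx=8
mov ebx, 1 → ebx=1
mov esi, 10 → esi=10
mov eax, 0 → eax=0
sub ebx, 15 → ebx=1-15=-14
mov edx, [eax] → edx=M[0]=13
and ebx, edx → ebx=(-14)&13=0
add eax, 4 → eax=0+4=4
sub esi, 1 → esi=10-1=9
cmp esi, 3  (cmp 9,3)
jg L1: taken
sub ebx, 15 → ebx=0-15=-15
mov edx, [eax] → edx=M[4]=-4
and ebx, edx → ebx=(-15)&(-4)=-16
add eax, 4 → eax=4+4=8
sub esi, 1 → esi=9-1=8
cmp esi, 3  (cmp 8,3)
jg L1: taken
sub ebx, 15 → ebx=(-16)-15=-31
mov edx, [eax] → edx=M[8]=15
and ebx, edx → ebx=(-31)&15=1
add eax, 4 → eax=8+4=12
sub esi, 1 → esi=8-1=7
cmp esi, 3  (cmp 7,3)
jg L1: taken
sub ebx, 15 → ebx=1-15=-14
mov edx, [eax] → edx=M[12]=10
and ebx, edx → ebx=(-14)&10=2
add eax, 4 → eax=12+4=16
sub esi, 1 → esi=7-1=6
cmp esi, 3  (cmp 6,3)
jg L1: taken
sub ebx, 15 → ebx=2-15=-13
mov edx, [eax] → edx=M[16]=-1
and ebx, edx → ebx=(-13)&(-1)=-13
add eax, 4 → eax=16+4=20
sub esi, 1 → esi=6-1=5
cmp esi, 3  (cmp 5,3)
jg L1: taken
sub ebx, 15 → ebx=(-13)-15=-28
mov edx, [eax] → edx=M[20]=-1
and ebx, edx → ebx=(-28)&(-1)=-28
add eax, 4 → eax=20+4=24
sub esi, 1 → esi=5-1=4
cmp esi, 3  (cmp 4,3)
jg L1: taken
sub ebx, 15 → ebx=(-28)-15=-43
mov edx, [eax] → edx=M[24]=8
and ebx, edx → ebx=(-43)&8=0
add eax, 4 → eax=24+4=28
sub esi, 1 → esi=4-1=3
cmp esi, 3  (cmp 3,3)
jg L1: not taken
and ebx, edx → ebx=0&8=0
mov [16], ebx → M[16]=0
halt.
Total executed instructions: 56.

56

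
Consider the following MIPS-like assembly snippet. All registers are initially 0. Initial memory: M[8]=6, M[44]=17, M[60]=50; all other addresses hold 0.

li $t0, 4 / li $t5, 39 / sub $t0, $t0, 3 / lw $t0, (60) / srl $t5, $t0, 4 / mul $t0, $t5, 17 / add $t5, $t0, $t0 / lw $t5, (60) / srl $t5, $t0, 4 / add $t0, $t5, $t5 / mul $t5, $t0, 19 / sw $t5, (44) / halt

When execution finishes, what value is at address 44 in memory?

114

$t0=4
$t5=39
$t0=4-3=1
$t0=M[60]=50
$t5=50>>4=3
$t0=3*17=51
$t5=51+51=102
$t5=M[60]=50
$t5=51>>4=3
$t0=3+3=6
$t5=6*19=114
sw $t5, (44) → M[44]=114
halt.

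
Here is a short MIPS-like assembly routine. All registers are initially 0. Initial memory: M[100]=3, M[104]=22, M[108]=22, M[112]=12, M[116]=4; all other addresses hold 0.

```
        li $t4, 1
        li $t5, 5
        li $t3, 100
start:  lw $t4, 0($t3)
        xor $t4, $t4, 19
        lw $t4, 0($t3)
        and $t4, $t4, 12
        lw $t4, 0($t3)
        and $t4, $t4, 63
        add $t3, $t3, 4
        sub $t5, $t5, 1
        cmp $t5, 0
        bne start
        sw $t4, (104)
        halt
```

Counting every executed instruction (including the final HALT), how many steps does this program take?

55

after li $t4, 1: $t4=1
after li $t5, 5: $t5=5
after li $t3, 100: $t3=100
after lw $t4, 0($t3): $t4=M[100]=3
after xor $t4, $t4, 19: $t4=3^19=16
after lw $t4, 0($t3): $t4=M[100]=3
after and $t4, $t4, 12: $t4=3&12=0
after lw $t4, 0($t3): $t4=M[100]=3
after and $t4, $t4, 63: $t4=3&63=3
after add $t3, $t3, 4: $t3=100+4=104
after sub $t5, $t5, 1: $t5=5-1=4
cmp $t5, 0  (cmp 4,0)
bne start: taken
after lw $t4, 0($t3): $t4=M[104]=22
after xor $t4, $t4, 19: $t4=22^19=5
after lw $t4, 0($t3): $t4=M[104]=22
after and $t4, $t4, 12: $t4=22&12=4
after lw $t4, 0($t3): $t4=M[104]=22
after and $t4, $t4, 63: $t4=22&63=22
after add $t3, $t3, 4: $t3=104+4=108
after sub $t5, $t5, 1: $t5=4-1=3
cmp $t5, 0  (cmp 3,0)
bne start: taken
after lw $t4, 0($t3): $t4=M[108]=22
after xor $t4, $t4, 19: $t4=22^19=5
after lw $t4, 0($t3): $t4=M[108]=22
after and $t4, $t4, 12: $t4=22&12=4
after lw $t4, 0($t3): $t4=M[108]=22
after and $t4, $t4, 63: $t4=22&63=22
after add $t3, $t3, 4: $t3=108+4=112
after sub $t5, $t5, 1: $t5=3-1=2
cmp $t5, 0  (cmp 2,0)
bne start: taken
after lw $t4, 0($t3): $t4=M[112]=12
after xor $t4, $t4, 19: $t4=12^19=31
after lw $t4, 0($t3): $t4=M[112]=12
after and $t4, $t4, 12: $t4=12&12=12
after lw $t4, 0($t3): $t4=M[112]=12
after and $t4, $t4, 63: $t4=12&63=12
after add $t3, $t3, 4: $t3=112+4=116
after sub $t5, $t5, 1: $t5=2-1=1
cmp $t5, 0  (cmp 1,0)
bne start: taken
after lw $t4, 0($t3): $t4=M[116]=4
after xor $t4, $t4, 19: $t4=4^19=23
after lw $t4, 0($t3): $t4=M[116]=4
after and $t4, $t4, 12: $t4=4&12=4
after lw $t4, 0($t3): $t4=M[116]=4
after and $t4, $t4, 63: $t4=4&63=4
after add $t3, $t3, 4: $t3=116+4=120
after sub $t5, $t5, 1: $t5=1-1=0
cmp $t5, 0  (cmp 0,0)
bne start: not taken
sw $t4, (104) → M[104]=4
halt.
Total executed instructions: 55.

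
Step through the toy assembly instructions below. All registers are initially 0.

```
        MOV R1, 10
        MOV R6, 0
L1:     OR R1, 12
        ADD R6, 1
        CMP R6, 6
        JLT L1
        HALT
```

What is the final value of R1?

after MOV R1, 10: R1=10
after MOV R6, 0: R6=0
after OR R1, 12: R1=10|12=14
after ADD R6, 1: R6=0+1=1
CMP R6, 6  (cmp 1,6)
JLT L1: taken
after OR R1, 12: R1=14|12=14
after ADD R6, 1: R6=1+1=2
CMP R6, 6  (cmp 2,6)
JLT L1: taken
after OR R1, 12: R1=14|12=14
after ADD R6, 1: R6=2+1=3
CMP R6, 6  (cmp 3,6)
JLT L1: taken
after OR R1, 12: R1=14|12=14
after ADD R6, 1: R6=3+1=4
CMP R6, 6  (cmp 4,6)
JLT L1: taken
after OR R1, 12: R1=14|12=14
after ADD R6, 1: R6=4+1=5
CMP R6, 6  (cmp 5,6)
JLT L1: taken
after OR R1, 12: R1=14|12=14
after ADD R6, 1: R6=5+1=6
CMP R6, 6  (cmp 6,6)
JLT L1: not taken
halt.

14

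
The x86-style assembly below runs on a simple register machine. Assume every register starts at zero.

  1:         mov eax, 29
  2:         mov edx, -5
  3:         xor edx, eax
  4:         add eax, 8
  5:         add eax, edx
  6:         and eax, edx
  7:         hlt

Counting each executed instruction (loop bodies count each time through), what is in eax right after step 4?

mov eax, 29 → eax=29
mov edx, -5 → edx=-5
xor edx, eax → edx=(-5)^29=-26
add eax, 8 → eax=29+8=37
After step 4: eax = 37.

37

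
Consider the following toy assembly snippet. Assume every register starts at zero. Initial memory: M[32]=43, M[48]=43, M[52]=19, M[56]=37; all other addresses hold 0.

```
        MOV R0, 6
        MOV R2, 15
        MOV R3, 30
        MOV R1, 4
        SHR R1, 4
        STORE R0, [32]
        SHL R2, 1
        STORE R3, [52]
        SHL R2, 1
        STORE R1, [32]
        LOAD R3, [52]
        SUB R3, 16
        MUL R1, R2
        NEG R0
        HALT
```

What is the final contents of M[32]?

0

R0=6
R2=15
R3=30
R1=4
R1=4>>4=0
STORE R0, [32] → M[32]=6
R2=15<<1=30
STORE R3, [52] → M[52]=30
R2=30<<1=60
STORE R1, [32] → M[32]=0
R3=M[52]=30
R3=30-16=14
R1=0*60=0
R0=-(6)=-6
halt.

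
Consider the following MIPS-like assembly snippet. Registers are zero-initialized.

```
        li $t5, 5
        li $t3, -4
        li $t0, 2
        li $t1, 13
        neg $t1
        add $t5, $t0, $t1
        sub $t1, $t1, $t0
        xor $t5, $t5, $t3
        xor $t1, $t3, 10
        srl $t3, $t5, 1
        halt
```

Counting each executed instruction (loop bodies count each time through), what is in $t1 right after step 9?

-10

after li $t5, 5: $t5=5
after li $t3, -4: $t3=-4
after li $t0, 2: $t0=2
after li $t1, 13: $t1=13
after neg $t1: $t1=-(13)=-13
after add $t5, $t0, $t1: $t5=2+(-13)=-11
after sub $t1, $t1, $t0: $t1=(-13)-2=-15
after xor $t5, $t5, $t3: $t5=(-11)^(-4)=9
after xor $t1, $t3, 10: $t1=(-4)^10=-10
After step 9: $t1 = -10.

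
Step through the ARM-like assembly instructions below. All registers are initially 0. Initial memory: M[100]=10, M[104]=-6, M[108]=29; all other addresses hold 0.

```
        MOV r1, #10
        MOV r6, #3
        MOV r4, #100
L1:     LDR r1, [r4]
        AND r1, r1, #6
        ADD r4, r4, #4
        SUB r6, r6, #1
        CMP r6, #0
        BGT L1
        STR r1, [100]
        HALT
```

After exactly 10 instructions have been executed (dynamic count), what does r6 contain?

after MOV r1, #10: r1=10
after MOV r6, #3: r6=3
after MOV r4, #100: r4=100
after LDR r1, [r4]: r1=M[100]=10
after AND r1, r1, #6: r1=10&6=2
after ADD r4, r4, #4: r4=100+4=104
after SUB r6, r6, #1: r6=3-1=2
CMP r6, #0  (cmp 2,0)
BGT L1: taken
after LDR r1, [r4]: r1=M[104]=-6
After step 10: r6 = 2.

2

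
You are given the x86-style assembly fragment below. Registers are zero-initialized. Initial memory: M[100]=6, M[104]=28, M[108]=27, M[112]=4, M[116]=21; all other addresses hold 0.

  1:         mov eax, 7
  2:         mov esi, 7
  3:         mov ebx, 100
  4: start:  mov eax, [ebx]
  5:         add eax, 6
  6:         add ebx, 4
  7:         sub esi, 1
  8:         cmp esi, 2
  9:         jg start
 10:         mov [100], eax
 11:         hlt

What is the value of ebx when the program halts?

120

eax=7
esi=7
ebx=100
eax=M[100]=6
eax=6+6=12
ebx=100+4=104
esi=7-1=6
cmp esi, 2  (cmp 6,2)
jg start: taken
eax=M[104]=28
eax=28+6=34
ebx=104+4=108
esi=6-1=5
cmp esi, 2  (cmp 5,2)
jg start: taken
eax=M[108]=27
eax=27+6=33
ebx=108+4=112
esi=5-1=4
cmp esi, 2  (cmp 4,2)
jg start: taken
eax=M[112]=4
eax=4+6=10
ebx=112+4=116
esi=4-1=3
cmp esi, 2  (cmp 3,2)
jg start: taken
eax=M[116]=21
eax=21+6=27
ebx=116+4=120
esi=3-1=2
cmp esi, 2  (cmp 2,2)
jg start: not taken
mov [100], eax → M[100]=27
halt.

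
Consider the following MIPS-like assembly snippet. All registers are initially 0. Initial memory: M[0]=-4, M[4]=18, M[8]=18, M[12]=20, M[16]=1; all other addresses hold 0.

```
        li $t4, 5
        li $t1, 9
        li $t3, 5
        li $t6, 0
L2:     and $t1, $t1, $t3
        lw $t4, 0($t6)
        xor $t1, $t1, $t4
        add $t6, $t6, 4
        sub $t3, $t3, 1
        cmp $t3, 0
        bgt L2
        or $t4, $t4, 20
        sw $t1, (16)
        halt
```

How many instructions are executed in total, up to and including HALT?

42

after li $t4, 5: $t4=5
after li $t1, 9: $t1=9
after li $t3, 5: $t3=5
after li $t6, 0: $t6=0
after and $t1, $t1, $t3: $t1=9&5=1
after lw $t4, 0($t6): $t4=M[0]=-4
after xor $t1, $t1, $t4: $t1=1^(-4)=-3
after add $t6, $t6, 4: $t6=0+4=4
after sub $t3, $t3, 1: $t3=5-1=4
cmp $t3, 0  (cmp 4,0)
bgt L2: taken
after and $t1, $t1, $t3: $t1=(-3)&4=4
after lw $t4, 0($t6): $t4=M[4]=18
after xor $t1, $t1, $t4: $t1=4^18=22
after add $t6, $t6, 4: $t6=4+4=8
after sub $t3, $t3, 1: $t3=4-1=3
cmp $t3, 0  (cmp 3,0)
bgt L2: taken
after and $t1, $t1, $t3: $t1=22&3=2
after lw $t4, 0($t6): $t4=M[8]=18
after xor $t1, $t1, $t4: $t1=2^18=16
after add $t6, $t6, 4: $t6=8+4=12
after sub $t3, $t3, 1: $t3=3-1=2
cmp $t3, 0  (cmp 2,0)
bgt L2: taken
after and $t1, $t1, $t3: $t1=16&2=0
after lw $t4, 0($t6): $t4=M[12]=20
after xor $t1, $t1, $t4: $t1=0^20=20
after add $t6, $t6, 4: $t6=12+4=16
after sub $t3, $t3, 1: $t3=2-1=1
cmp $t3, 0  (cmp 1,0)
bgt L2: taken
after and $t1, $t1, $t3: $t1=20&1=0
after lw $t4, 0($t6): $t4=M[16]=1
after xor $t1, $t1, $t4: $t1=0^1=1
after add $t6, $t6, 4: $t6=16+4=20
after sub $t3, $t3, 1: $t3=1-1=0
cmp $t3, 0  (cmp 0,0)
bgt L2: not taken
after or $t4, $t4, 20: $t4=1|20=21
sw $t1, (16) → M[16]=1
halt.
Total executed instructions: 42.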